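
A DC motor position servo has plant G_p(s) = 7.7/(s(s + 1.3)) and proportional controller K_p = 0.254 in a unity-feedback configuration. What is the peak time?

T_p = 2.54 s

The closed-loop denominator s² + 1.3s + 1.956 gives ω_n = √1.956 = 1.398 and ζ = 1.3/(2ω_n) = 0.4648.
Damped frequency ω_d = ω_n√(1−ζ²) = 1.238 rad/s, so peak time T_p = π/ω_d = 2.54 s.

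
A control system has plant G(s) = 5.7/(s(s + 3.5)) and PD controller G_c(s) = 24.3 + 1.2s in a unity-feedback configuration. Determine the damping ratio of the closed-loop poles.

ζ = 0.439

Forward path: (24.3 + 1.2s)·5.7/(s(s+3.5)). The closed-loop characteristic equation is s² + (3.5 + 5.7·1.2)s + 5.7·24.3 = 0.
That is s² + 10.34s + 138.5 = 0, so ω_n = 11.77 rad/s and ζ = 10.34/(2·11.77) = 0.4393.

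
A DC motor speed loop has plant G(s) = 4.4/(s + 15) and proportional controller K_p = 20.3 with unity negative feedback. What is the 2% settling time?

T_s ≈ 0.0383 s

Closed-loop transfer function: T(s) = K_p·G(s)/(1 + K_p·G(s)) = 89.32/(s + 15 + 89.32) = 89.32/(s + 104.3).
Time constant τ = 1/104.3 = 0.009586 s, so the 2% settling time is about 4τ = 0.0383 s.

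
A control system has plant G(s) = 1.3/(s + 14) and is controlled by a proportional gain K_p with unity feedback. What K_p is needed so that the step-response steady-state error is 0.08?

Steady-state error for a unit step on this type-0 loop is 1/(1 + K_p·G(0)).
G(0) = 0.09286. Require 1/(1 + K_p·0.09286) = 0.08, so 1 + 0.09286·K_p = 12.5.
K_p = (12.5 − 1)/0.09286 = 124.

K_p = 124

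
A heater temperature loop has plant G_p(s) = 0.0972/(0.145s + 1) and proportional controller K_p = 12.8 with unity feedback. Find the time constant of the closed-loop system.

τ = 0.0646 s

Closed loop: T(s) = K_p·G_p/(1+K_p·G_p) = 1.244/(0.145s + 1 + 1.244), with pole at s = −(1 + 1.244)/0.145 = −15.48.
Closed-loop time constant τ = 1/15.48 = 0.0646 s.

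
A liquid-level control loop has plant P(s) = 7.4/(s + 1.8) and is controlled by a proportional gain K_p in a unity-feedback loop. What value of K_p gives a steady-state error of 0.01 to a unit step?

K_p = 24.1

For a type-0 loop with proportional control, e_ss = 1/(1 + K_p·P(0)).
P(0) = 4.111. Require 1/(1 + K_p·4.111) = 0.01, so 1 + 4.111·K_p = 100.
K_p = (100 − 1)/4.111 = 24.1.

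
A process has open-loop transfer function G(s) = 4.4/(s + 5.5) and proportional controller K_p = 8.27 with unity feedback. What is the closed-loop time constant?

Closed-loop transfer function: T(s) = K_p·G(s)/(1 + K_p·G(s)) = 36.39/(s + 5.5 + 36.39) = 36.39/(s + 41.89).
Time constant τ = 1/41.89 = 0.0239 s.

τ = 0.0239 s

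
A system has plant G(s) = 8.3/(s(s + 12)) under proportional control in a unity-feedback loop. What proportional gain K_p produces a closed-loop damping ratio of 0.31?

Closed-loop characteristic equation: s² + 12s + K_p·8.3 = 0.
So ω_n = √(8.3K_p) and 2ζω_n = 12, giving ζ = 12/(2√(8.3K_p)).
Setting ζ = 0.31: √(8.3K_p) = 12/(2·0.31) = 19.35, so K_p = 374.6/8.3 = 45.1.

K_p = 45.1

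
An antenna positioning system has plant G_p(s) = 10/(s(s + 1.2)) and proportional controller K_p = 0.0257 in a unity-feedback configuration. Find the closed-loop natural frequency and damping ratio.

1 + K_p·G_p(s) = 0 gives s² + 1.2s + 0.257 = 0.
So ω_n² = 0.257 ⇒ ω_n = 0.507 rad/s, and ζ = 1.2/(2ω_n) = 1.18.

ω_n = 0.507 rad/s, ζ = 1.18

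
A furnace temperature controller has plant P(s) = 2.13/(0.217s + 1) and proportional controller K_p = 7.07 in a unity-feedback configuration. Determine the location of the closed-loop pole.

s = -74.01

Closed loop: T(s) = K_p·P/(1+K_p·P) = 15.06/(0.217s + 1 + 15.06), with pole at s = −(1 + 15.06)/0.217 = −74.01.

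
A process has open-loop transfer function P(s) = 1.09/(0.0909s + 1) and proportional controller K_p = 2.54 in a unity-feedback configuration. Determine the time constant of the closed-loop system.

Closed loop: T(s) = K_p·P/(1+K_p·P) = 2.769/(0.0909s + 1 + 2.769), with pole at s = −(1 + 2.769)/0.0909 = −41.46.
Closed-loop time constant τ = 1/41.46 = 0.0241 s.

τ = 0.0241 s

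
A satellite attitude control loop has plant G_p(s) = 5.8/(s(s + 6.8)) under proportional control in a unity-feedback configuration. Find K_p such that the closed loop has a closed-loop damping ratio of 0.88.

K_p = 2.57

Closed-loop characteristic equation: s² + 6.8s + K_p·5.8 = 0.
So ω_n = √(5.8K_p) and 2ζω_n = 6.8, giving ζ = 6.8/(2√(5.8K_p)).
Setting ζ = 0.88: √(5.8K_p) = 6.8/(2·0.88) = 3.864, so K_p = 14.93/5.8 = 2.57.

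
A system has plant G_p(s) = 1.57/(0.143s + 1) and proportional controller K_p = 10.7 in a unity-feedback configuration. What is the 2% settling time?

T_s ≈ 0.0321 s

Closed loop: T(s) = K_p·G_p/(1+K_p·G_p) = 16.8/(0.143s + 1 + 16.8), with pole at s = −(1 + 16.8)/0.143 = −124.5.
τ = 1/124.5 = 0.008034 s, so 2% settling time ≈ 4τ = 0.0321 s.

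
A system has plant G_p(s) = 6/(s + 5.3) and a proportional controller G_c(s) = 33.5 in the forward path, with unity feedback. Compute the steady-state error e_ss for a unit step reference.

The loop is type 0. Static position error constant K_pos = G_c(0)·G_p(0) = 33.5·1.132 = 37.92.
Steady-state error to a unit step: e_ss = 1/(1+K_pos) = 1/38.92 = 0.0257.

0.0257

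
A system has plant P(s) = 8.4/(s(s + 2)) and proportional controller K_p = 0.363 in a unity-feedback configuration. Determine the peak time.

T_p = 2.19 s

From 1 + K_pP(s) = 0: s² + 2s + 3.049 = 0 ⇒ ω_n = 1.746, ζ = 0.5727.
Damped frequency ω_d = ω_n√(1−ζ²) = 1.432 rad/s, so peak time T_p = π/ω_d = 2.19 s.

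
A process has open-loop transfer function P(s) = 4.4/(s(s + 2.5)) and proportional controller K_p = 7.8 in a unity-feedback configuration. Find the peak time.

T_p = 0.549 s

Closed-loop characteristic equation: s² + 2.5s + 34.32 = 0, so ω_n = 5.858 rad/s and ζ = 2.5/(2·5.858) = 0.2134.
Damped frequency ω_d = ω_n√(1−ζ²) = 5.723 rad/s, so peak time T_p = π/ω_d = 0.549 s.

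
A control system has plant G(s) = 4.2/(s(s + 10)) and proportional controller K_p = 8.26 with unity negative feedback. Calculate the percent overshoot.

0.644%

The closed-loop denominator s² + 10s + 34.69 gives ω_n = √34.69 = 5.89 and ζ = 10/(2ω_n) = 0.8489.
%OS = 100·exp(−πζ/√(1−ζ²)) = 100·exp(−π·0.8489/√0.2794) = 0.644%.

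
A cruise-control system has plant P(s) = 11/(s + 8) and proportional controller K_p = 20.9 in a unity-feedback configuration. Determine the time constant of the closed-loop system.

Closed-loop transfer function: T(s) = K_p·P(s)/(1 + K_p·P(s)) = 229.9/(s + 8 + 229.9) = 229.9/(s + 237.9).
Time constant τ = 1/237.9 = 0.0042 s.

τ = 0.0042 s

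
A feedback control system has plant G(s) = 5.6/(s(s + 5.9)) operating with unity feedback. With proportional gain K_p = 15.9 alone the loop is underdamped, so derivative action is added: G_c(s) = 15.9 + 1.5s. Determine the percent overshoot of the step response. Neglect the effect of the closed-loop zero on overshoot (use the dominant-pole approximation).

Forward path: (15.9 + 1.5s)·5.6/(s(s+5.9)). The closed-loop characteristic equation is s² + (5.9 + 5.6·1.5)s + 5.6·15.9 = 0.
That is s² + 14.3s + 89.04 = 0, so ω_n = 9.436 rad/s and ζ = 14.3/(2·9.436) = 0.7577.
%OS = 100·exp(−πζ/√(1−ζ²)) = 2.6%.

2.6%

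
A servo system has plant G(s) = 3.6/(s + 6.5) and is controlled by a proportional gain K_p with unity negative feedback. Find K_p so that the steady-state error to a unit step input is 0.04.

The loop is type 0, so e_ss(step) = 1/(1 + K_pos) with K_pos = K_p·G(0).
G(0) = 0.5538. Require 1/(1 + K_p·0.5538) = 0.04, so 1 + 0.5538·K_p = 25.
K_p = (25 − 1)/0.5538 = 43.3.

K_p = 43.3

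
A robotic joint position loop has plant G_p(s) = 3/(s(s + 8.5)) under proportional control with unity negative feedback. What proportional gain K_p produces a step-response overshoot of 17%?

From %OS = 100·exp(−πζ/√(1−ζ²)) = 17%, ζ = −ln(0.17)/√(π²+ln²(0.17)) = 0.4913.
Characteristic equation s² + 8.5s + 3K_p = 0 gives ζ = 8.5/(2√(3K_p)).
Setting ζ = 0.4913: √(3K_p) = 8.5/(2·0.4913) = 8.651, so K_p = 74.84/3 = 24.9.

K_p = 24.9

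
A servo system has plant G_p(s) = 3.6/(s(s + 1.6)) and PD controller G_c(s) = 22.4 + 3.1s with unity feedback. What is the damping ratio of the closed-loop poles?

ζ = 0.71

Forward path: (22.4 + 3.1s)·3.6/(s(s+1.6)). The closed-loop characteristic equation is s² + (1.6 + 3.6·3.1)s + 3.6·22.4 = 0.
That is s² + 12.76s + 80.64 = 0, so ω_n = 8.98 rad/s and ζ = 12.76/(2·8.98) = 0.7105.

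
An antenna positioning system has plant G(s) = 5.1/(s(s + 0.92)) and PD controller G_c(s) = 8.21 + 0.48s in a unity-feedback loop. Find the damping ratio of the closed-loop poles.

ζ = 0.26

Forward path: (8.21 + 0.48s)·5.1/(s(s+0.92)). The closed-loop characteristic equation is s² + (0.92 + 5.1·0.48)s + 5.1·8.21 = 0.
That is s² + 3.368s + 41.87 = 0, so ω_n = 6.471 rad/s and ζ = 3.368/(2·6.471) = 0.2602.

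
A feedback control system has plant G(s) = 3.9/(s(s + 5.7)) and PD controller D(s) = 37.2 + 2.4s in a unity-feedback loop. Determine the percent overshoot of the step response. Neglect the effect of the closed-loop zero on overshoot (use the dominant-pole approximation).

8.08%

Forward path: (37.2 + 2.4s)·3.9/(s(s+5.7)). The closed-loop characteristic equation is s² + (5.7 + 3.9·2.4)s + 3.9·37.2 = 0.
That is s² + 15.06s + 145.1 = 0, so ω_n = 12.04 rad/s and ζ = 15.06/(2·12.04) = 0.6252.
%OS = 100·exp(−πζ/√(1−ζ²)) = 8.08%.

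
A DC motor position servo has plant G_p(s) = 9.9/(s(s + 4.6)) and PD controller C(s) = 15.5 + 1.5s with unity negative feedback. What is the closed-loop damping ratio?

Forward path: (15.5 + 1.5s)·9.9/(s(s+4.6)). The closed-loop characteristic equation is s² + (4.6 + 9.9·1.5)s + 9.9·15.5 = 0.
That is s² + 19.45s + 153.5 = 0, so ω_n = 12.39 rad/s and ζ = 19.45/(2·12.39) = 0.7851.

ζ = 0.785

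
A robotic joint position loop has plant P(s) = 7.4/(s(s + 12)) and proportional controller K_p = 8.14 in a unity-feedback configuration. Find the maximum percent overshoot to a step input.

The closed-loop denominator s² + 12s + 60.24 gives ω_n = √60.24 = 7.761 and ζ = 12/(2ω_n) = 0.7731.
%OS = 100·exp(−πζ/√(1−ζ²)) = 100·exp(−π·0.7731/√0.4024) = 2.17%.

2.17%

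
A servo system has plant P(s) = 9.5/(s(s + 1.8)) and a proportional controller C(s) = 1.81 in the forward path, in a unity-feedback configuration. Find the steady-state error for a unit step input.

0

The open loop C(s)P(s) has a pole at the origin (type 1), so the static position error constant is infinite and e_ss = 1/(1+∞) = 0.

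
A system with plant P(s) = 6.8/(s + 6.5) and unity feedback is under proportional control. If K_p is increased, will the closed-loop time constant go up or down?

The closed-loop bandwidth 6.5+K_p·6.8 grows with K_p, so τ shrinks.

decrease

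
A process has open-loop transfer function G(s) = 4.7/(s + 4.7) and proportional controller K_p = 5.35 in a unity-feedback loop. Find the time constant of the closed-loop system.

Closed-loop transfer function: T(s) = K_p·G(s)/(1 + K_p·G(s)) = 25.14/(s + 4.7 + 25.14) = 25.14/(s + 29.84).
Time constant τ = 1/29.84 = 0.0335 s.

τ = 0.0335 s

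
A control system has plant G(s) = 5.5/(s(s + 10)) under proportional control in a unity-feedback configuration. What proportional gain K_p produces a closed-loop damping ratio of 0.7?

K_p = 9.28

Closed-loop characteristic equation: s² + 10s + K_p·5.5 = 0.
So ω_n = √(5.5K_p) and 2ζω_n = 10, giving ζ = 10/(2√(5.5K_p)).
Setting ζ = 0.7: √(5.5K_p) = 10/(2·0.7) = 7.143, so K_p = 51.02/5.5 = 9.28.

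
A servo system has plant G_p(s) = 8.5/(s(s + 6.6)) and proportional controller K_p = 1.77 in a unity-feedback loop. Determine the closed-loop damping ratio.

ζ = 0.851

The closed-loop denominator is s(s+6.6) + 1.77·8.5 = s² + 6.6s + 15.04.
Matching s² + 2ζω_n s + ω_n²: ω_n = √15.04 = 3.879 rad/s and 2ζω_n = 6.6, so ζ = 6.6/(2·3.879) = 0.851.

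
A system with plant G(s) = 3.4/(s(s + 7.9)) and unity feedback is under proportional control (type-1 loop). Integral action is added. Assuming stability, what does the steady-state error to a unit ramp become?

The integrator raises the loop to type 2, so K_v → ∞ and e_ss to a ramp is zero.

0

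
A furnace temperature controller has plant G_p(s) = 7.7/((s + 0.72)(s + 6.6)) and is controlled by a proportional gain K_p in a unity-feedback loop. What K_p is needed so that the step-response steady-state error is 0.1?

For a type-0 loop with proportional control, e_ss = 1/(1 + K_p·G_p(0)).
G_p(0) = 1.62. Require 1/(1 + K_p·1.62) = 0.1, so 1 + 1.62·K_p = 10.
K_p = (10 − 1)/1.62 = 5.55.

K_p = 5.55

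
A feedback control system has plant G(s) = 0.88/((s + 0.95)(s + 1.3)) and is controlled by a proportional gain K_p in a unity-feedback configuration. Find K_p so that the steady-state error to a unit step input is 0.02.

K_p = 68.8

The loop is type 0, so e_ss(step) = 1/(1 + K_pos) with K_pos = K_p·G(0).
G(0) = 0.7126. Require 1/(1 + K_p·0.7126) = 0.02, so 1 + 0.7126·K_p = 50.
K_p = (50 − 1)/0.7126 = 68.8.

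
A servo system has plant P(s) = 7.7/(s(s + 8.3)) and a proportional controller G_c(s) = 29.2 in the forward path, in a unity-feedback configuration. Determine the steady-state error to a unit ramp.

The loop has one pole at the origin (type 1). Velocity error constant K_v = lim_{s→0} s·G_c(s)P(s) = 29.2·7.7/8.3 = 27.09.
Steady-state error to a unit ramp: e_ss = 1/K_v = 0.0369.

0.0369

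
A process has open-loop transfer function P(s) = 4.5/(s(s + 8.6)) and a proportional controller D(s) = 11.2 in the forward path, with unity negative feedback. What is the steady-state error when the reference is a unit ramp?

0.171

The loop has one pole at the origin (type 1). Velocity error constant K_v = lim_{s→0} s·D(s)P(s) = 11.2·4.5/8.6 = 5.86.
Steady-state error to a unit ramp: e_ss = 1/K_v = 0.171.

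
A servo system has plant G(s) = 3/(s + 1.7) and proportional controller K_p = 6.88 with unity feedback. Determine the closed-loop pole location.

s = -22.34

Closed-loop transfer function: T(s) = K_p·G(s)/(1 + K_p·G(s)) = 20.64/(s + 1.7 + 20.64) = 20.64/(s + 22.34).
The closed-loop pole is at s = −22.34.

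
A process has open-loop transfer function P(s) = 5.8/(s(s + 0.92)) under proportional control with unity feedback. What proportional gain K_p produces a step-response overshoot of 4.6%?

From %OS = 100·exp(−πζ/√(1−ζ²)) = 4.6%, ζ = −ln(0.046)/√(π²+ln²(0.046)) = 0.7.
Characteristic equation s² + 0.92s + 5.8K_p = 0 gives ζ = 0.92/(2√(5.8K_p)).
Setting ζ = 0.7: √(5.8K_p) = 0.92/(2·0.7) = 0.6572, so K_p = 0.4319/5.8 = 0.0745.

K_p = 0.0745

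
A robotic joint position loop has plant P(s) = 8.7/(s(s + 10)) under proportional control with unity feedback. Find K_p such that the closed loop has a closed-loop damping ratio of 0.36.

K_p = 22.2

Closed-loop characteristic equation: s² + 10s + K_p·8.7 = 0.
So ω_n = √(8.7K_p) and 2ζω_n = 10, giving ζ = 10/(2√(8.7K_p)).
Setting ζ = 0.36: √(8.7K_p) = 10/(2·0.36) = 13.89, so K_p = 192.9/8.7 = 22.2.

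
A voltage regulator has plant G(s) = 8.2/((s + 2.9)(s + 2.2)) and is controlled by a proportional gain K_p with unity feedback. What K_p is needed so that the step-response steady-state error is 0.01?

For a type-0 loop with proportional control, e_ss = 1/(1 + K_p·G(0)).
G(0) = 1.285. Require 1/(1 + K_p·1.285) = 0.01, so 1 + 1.285·K_p = 100.
K_p = (100 − 1)/1.285 = 77.

K_p = 77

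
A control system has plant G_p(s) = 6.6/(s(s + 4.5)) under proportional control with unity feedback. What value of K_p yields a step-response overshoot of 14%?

From %OS = 100·exp(−πζ/√(1−ζ²)) = 14%, ζ = −ln(0.14)/√(π²+ln²(0.14)) = 0.5305.
Characteristic equation s² + 4.5s + 6.6K_p = 0 gives ζ = 4.5/(2√(6.6K_p)).
Setting ζ = 0.5305: √(6.6K_p) = 4.5/(2·0.5305) = 4.241, so K_p = 17.99/6.6 = 2.73.

K_p = 2.73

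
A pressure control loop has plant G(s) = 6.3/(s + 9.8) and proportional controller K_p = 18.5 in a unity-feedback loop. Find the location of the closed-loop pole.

s = -126.3

Closed-loop transfer function: T(s) = K_p·G(s)/(1 + K_p·G(s)) = 116.5/(s + 9.8 + 116.5) = 116.5/(s + 126.3).
The closed-loop pole is at s = −126.3.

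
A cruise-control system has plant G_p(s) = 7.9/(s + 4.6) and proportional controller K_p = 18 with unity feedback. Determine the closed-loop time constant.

Closed-loop transfer function: T(s) = K_p·G_p(s)/(1 + K_p·G_p(s)) = 142.2/(s + 4.6 + 142.2) = 142.2/(s + 146.8).
Time constant τ = 1/146.8 = 0.00681 s.

τ = 0.00681 s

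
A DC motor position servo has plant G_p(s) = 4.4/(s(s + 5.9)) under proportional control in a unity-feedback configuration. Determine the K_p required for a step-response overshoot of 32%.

From %OS = 100·exp(−πζ/√(1−ζ²)) = 32%, ζ = −ln(0.32)/√(π²+ln²(0.32)) = 0.341.
Characteristic equation s² + 5.9s + 4.4K_p = 0 gives ζ = 5.9/(2√(4.4K_p)).
Setting ζ = 0.341: √(4.4K_p) = 5.9/(2·0.341) = 8.652, so K_p = 74.86/4.4 = 17.

K_p = 17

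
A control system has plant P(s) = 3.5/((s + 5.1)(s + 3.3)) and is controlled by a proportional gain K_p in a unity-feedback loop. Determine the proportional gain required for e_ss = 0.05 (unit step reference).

Steady-state error for a unit step on this type-0 loop is 1/(1 + K_p·P(0)).
P(0) = 0.208. Require 1/(1 + K_p·0.208) = 0.05, so 1 + 0.208·K_p = 20.
K_p = (20 − 1)/0.208 = 91.4.

K_p = 91.4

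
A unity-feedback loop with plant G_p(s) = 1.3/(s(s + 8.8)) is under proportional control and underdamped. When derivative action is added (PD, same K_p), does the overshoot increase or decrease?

decrease

With PD the characteristic equation becomes s² + (a + K·K_d)s + K·K_p = 0; the damping term grows, ζ rises, overshoot falls.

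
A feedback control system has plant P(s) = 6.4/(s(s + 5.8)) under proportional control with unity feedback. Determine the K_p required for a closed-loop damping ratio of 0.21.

Closed-loop characteristic equation: s² + 5.8s + K_p·6.4 = 0.
So ω_n = √(6.4K_p) and 2ζω_n = 5.8, giving ζ = 5.8/(2√(6.4K_p)).
Setting ζ = 0.21: √(6.4K_p) = 5.8/(2·0.21) = 13.81, so K_p = 190.7/6.4 = 29.8.

K_p = 29.8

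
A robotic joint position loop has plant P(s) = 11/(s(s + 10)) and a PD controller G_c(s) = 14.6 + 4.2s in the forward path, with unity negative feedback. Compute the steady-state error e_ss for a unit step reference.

The open loop G_c(s)P(s) has a pole at the origin (type 1), so the static position error constant is infinite and e_ss = 1/(1+∞) = 0.

0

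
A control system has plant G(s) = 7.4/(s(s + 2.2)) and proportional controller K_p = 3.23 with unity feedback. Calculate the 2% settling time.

T_s ≈ 3.64 s

Closed-loop characteristic equation: s² + 2.2s + 23.9 = 0, so ω_n = 4.889 rad/s and ζ = 2.2/(2·4.889) = 0.225.
2% settling time T_s ≈ 4/(ζω_n) = 4/1.1 = 3.64 s.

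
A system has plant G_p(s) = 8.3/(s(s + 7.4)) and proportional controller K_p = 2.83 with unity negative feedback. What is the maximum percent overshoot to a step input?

2.44%

From 1 + K_pG_p(s) = 0: s² + 7.4s + 23.49 = 0 ⇒ ω_n = 4.847, ζ = 0.7634.
%OS = 100·exp(−πζ/√(1−ζ²)) = 100·exp(−π·0.7634/√0.4172) = 2.44%.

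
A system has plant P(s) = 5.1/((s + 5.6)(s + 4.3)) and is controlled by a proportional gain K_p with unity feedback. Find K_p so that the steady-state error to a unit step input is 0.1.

Steady-state error for a unit step on this type-0 loop is 1/(1 + K_p·P(0)).
P(0) = 0.2118. Require 1/(1 + K_p·0.2118) = 0.1, so 1 + 0.2118·K_p = 10.
K_p = (10 − 1)/0.2118 = 42.5.

K_p = 42.5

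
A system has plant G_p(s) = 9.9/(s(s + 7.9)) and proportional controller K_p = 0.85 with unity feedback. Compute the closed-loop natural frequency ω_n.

ω_n = 2.9 rad/s

The closed-loop denominator is s(s+7.9) + 0.85·9.9 = s² + 7.9s + 8.415.
So ω_n² = 8.415 ⇒ ω_n = 2.901 rad/s, and ζ = 7.9/(2ω_n) = 1.36.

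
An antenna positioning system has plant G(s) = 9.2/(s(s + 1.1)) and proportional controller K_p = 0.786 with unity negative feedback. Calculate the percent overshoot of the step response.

From 1 + K_pG(s) = 0: s² + 1.1s + 7.231 = 0 ⇒ ω_n = 2.689, ζ = 0.2045.
%OS = 100·exp(−πζ/√(1−ζ²)) = 100·exp(−π·0.2045/√0.9582) = 51.9%.

51.9%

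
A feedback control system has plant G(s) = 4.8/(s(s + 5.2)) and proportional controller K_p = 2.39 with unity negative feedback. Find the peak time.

T_p = 1.45 s

The closed-loop denominator s² + 5.2s + 11.47 gives ω_n = √11.47 = 3.387 and ζ = 5.2/(2ω_n) = 0.7676.
Damped frequency ω_d = ω_n√(1−ζ²) = 2.171 rad/s, so peak time T_p = π/ω_d = 1.45 s.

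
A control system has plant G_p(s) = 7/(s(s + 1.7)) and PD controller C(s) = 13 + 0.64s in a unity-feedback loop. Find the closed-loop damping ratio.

ζ = 0.324

Forward path: (13 + 0.64s)·7/(s(s+1.7)). The closed-loop characteristic equation is s² + (1.7 + 7·0.64)s + 7·13 = 0.
That is s² + 6.18s + 91 = 0, so ω_n = 9.539 rad/s and ζ = 6.18/(2·9.539) = 0.3239.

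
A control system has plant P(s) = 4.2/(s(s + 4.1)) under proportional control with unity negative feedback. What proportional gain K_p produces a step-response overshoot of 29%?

From %OS = 100·exp(−πζ/√(1−ζ²)) = 29%, ζ = −ln(0.29)/√(π²+ln²(0.29)) = 0.3666.
Characteristic equation s² + 4.1s + 4.2K_p = 0 gives ζ = 4.1/(2√(4.2K_p)).
Setting ζ = 0.3666: √(4.2K_p) = 4.1/(2·0.3666) = 5.592, so K_p = 31.27/4.2 = 7.45.

K_p = 7.45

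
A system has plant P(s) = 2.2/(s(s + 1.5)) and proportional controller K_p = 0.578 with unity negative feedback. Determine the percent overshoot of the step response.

From 1 + K_pP(s) = 0: s² + 1.5s + 1.272 = 0 ⇒ ω_n = 1.128, ζ = 0.6651.
%OS = 100·exp(−πζ/√(1−ζ²)) = 100·exp(−π·0.6651/√0.5576) = 6.09%.

6.09%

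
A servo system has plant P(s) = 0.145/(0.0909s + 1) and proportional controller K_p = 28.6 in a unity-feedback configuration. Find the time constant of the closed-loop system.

τ = 0.0177 s

Closed loop: T(s) = K_p·P/(1+K_p·P) = 4.147/(0.0909s + 1 + 4.147), with pole at s = −(1 + 4.147)/0.0909 = −56.62.
Closed-loop time constant τ = 1/56.62 = 0.0177 s.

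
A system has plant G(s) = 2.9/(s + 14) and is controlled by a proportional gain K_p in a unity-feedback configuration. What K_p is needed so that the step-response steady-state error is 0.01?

K_p = 478

The loop is type 0, so e_ss(step) = 1/(1 + K_pos) with K_pos = K_p·G(0).
G(0) = 0.2071. Require 1/(1 + K_p·0.2071) = 0.01, so 1 + 0.2071·K_p = 100.
K_p = (100 − 1)/0.2071 = 478.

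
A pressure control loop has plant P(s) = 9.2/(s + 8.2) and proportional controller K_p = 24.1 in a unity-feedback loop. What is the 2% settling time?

Closed-loop transfer function: T(s) = K_p·P(s)/(1 + K_p·P(s)) = 221.7/(s + 8.2 + 221.7) = 221.7/(s + 229.9).
Time constant τ = 1/229.9 = 0.004349 s, so the 2% settling time is about 4τ = 0.0174 s.

T_s ≈ 0.0174 s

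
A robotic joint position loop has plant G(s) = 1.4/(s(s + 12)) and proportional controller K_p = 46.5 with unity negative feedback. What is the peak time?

From 1 + K_pG(s) = 0: s² + 12s + 65.1 = 0 ⇒ ω_n = 8.068, ζ = 0.7436.
Damped frequency ω_d = ω_n√(1−ζ²) = 5.394 rad/s, so peak time T_p = π/ω_d = 0.582 s.

T_p = 0.582 s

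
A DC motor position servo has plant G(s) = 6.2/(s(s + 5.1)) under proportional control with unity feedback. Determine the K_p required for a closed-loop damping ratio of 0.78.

Closed-loop characteristic equation: s² + 5.1s + K_p·6.2 = 0.
So ω_n = √(6.2K_p) and 2ζω_n = 5.1, giving ζ = 5.1/(2√(6.2K_p)).
Setting ζ = 0.78: √(6.2K_p) = 5.1/(2·0.78) = 3.269, so K_p = 10.69/6.2 = 1.72.

K_p = 1.72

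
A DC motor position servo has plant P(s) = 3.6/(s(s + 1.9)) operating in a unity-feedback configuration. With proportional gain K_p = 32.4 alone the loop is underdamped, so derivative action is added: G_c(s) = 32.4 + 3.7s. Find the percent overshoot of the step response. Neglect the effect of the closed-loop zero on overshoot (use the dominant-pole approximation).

4.42%

Forward path: (32.4 + 3.7s)·3.6/(s(s+1.9)). The closed-loop characteristic equation is s² + (1.9 + 3.6·3.7)s + 3.6·32.4 = 0.
That is s² + 15.22s + 116.6 = 0, so ω_n = 10.8 rad/s and ζ = 15.22/(2·10.8) = 0.7046.
%OS = 100·exp(−πζ/√(1−ζ²)) = 4.42%.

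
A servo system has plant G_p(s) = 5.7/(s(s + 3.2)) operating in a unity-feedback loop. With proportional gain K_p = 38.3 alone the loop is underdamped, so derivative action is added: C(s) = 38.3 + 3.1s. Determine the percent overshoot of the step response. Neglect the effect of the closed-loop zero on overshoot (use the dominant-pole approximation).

Forward path: (38.3 + 3.1s)·5.7/(s(s+3.2)). The closed-loop characteristic equation is s² + (3.2 + 5.7·3.1)s + 5.7·38.3 = 0.
That is s² + 20.87s + 218.3 = 0, so ω_n = 14.78 rad/s and ζ = 20.87/(2·14.78) = 0.7062.
%OS = 100·exp(−πζ/√(1−ζ²)) = 4.35%.

4.35%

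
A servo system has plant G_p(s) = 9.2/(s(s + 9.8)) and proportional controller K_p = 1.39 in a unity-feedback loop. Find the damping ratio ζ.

ζ = 1.37

The closed-loop denominator is s(s+9.8) + 1.39·9.2 = s² + 9.8s + 12.79.
Matching s² + 2ζω_n s + ω_n²: ω_n = √12.79 = 3.576 rad/s and 2ζω_n = 9.8, so ζ = 9.8/(2·3.576) = 1.37.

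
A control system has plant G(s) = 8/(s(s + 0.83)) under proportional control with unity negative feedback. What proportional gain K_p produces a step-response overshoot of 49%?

From %OS = 100·exp(−πζ/√(1−ζ²)) = 49%, ζ = −ln(0.49)/√(π²+ln²(0.49)) = 0.2214.
Characteristic equation s² + 0.83s + 8K_p = 0 gives ζ = 0.83/(2√(8K_p)).
Setting ζ = 0.2214: √(8K_p) = 0.83/(2·0.2214) = 1.874, so K_p = 3.513/8 = 0.439.

K_p = 0.439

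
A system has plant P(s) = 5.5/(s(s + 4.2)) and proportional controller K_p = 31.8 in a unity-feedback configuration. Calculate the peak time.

Closed-loop characteristic equation: s² + 4.2s + 174.9 = 0, so ω_n = 13.22 rad/s and ζ = 4.2/(2·13.22) = 0.1588.
Damped frequency ω_d = ω_n√(1−ζ²) = 13.06 rad/s, so peak time T_p = π/ω_d = 0.241 s.

T_p = 0.241 s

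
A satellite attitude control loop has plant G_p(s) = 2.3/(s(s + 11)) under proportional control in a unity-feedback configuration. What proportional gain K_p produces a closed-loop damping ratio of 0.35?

Closed-loop characteristic equation: s² + 11s + K_p·2.3 = 0.
So ω_n = √(2.3K_p) and 2ζω_n = 11, giving ζ = 11/(2√(2.3K_p)).
Setting ζ = 0.35: √(2.3K_p) = 11/(2·0.35) = 15.71, so K_p = 246.9/2.3 = 107.

K_p = 107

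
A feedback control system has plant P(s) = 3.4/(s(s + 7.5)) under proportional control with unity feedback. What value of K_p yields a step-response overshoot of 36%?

From %OS = 100·exp(−πζ/√(1−ζ²)) = 36%, ζ = −ln(0.36)/√(π²+ln²(0.36)) = 0.3093.
Characteristic equation s² + 7.5s + 3.4K_p = 0 gives ζ = 7.5/(2√(3.4K_p)).
Setting ζ = 0.3093: √(3.4K_p) = 7.5/(2·0.3093) = 12.13, so K_p = 147/3.4 = 43.2.

K_p = 43.2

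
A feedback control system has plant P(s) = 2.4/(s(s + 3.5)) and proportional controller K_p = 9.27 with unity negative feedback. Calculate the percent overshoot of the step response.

The closed-loop denominator s² + 3.5s + 22.25 gives ω_n = √22.25 = 4.717 and ζ = 3.5/(2ω_n) = 0.371.
%OS = 100·exp(−πζ/√(1−ζ²)) = 100·exp(−π·0.371/√0.8623) = 28.5%.

28.5%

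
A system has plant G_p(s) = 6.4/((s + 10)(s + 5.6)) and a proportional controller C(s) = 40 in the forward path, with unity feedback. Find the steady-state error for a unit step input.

The loop is type 0. Static position error constant K_pos = C(0)·G_p(0) = 40·0.1143 = 4.571.
Steady-state error to a unit step: e_ss = 1/(1+K_pos) = 1/5.571 = 0.179.

0.179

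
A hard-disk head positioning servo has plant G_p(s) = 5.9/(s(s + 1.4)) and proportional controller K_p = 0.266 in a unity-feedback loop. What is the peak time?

T_p = 3.02 s

The closed-loop denominator s² + 1.4s + 1.569 gives ω_n = √1.569 = 1.253 and ζ = 1.4/(2ω_n) = 0.5588.
Damped frequency ω_d = ω_n√(1−ζ²) = 1.039 rad/s, so peak time T_p = π/ω_d = 3.02 s.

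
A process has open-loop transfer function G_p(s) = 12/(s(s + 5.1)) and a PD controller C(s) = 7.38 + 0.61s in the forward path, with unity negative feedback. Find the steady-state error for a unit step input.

0

The open loop C(s)G_p(s) has a pole at the origin (type 1), so the static position error constant is infinite and e_ss = 1/(1+∞) = 0.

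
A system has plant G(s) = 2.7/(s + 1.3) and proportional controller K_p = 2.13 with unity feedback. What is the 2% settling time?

T_s ≈ 0.567 s

Closed-loop transfer function: T(s) = K_p·G(s)/(1 + K_p·G(s)) = 5.751/(s + 1.3 + 5.751) = 5.751/(s + 7.051).
Time constant τ = 1/7.051 = 0.1418 s, so the 2% settling time is about 4τ = 0.567 s.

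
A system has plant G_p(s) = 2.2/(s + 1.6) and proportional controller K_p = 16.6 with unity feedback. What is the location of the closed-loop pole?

Closed-loop transfer function: T(s) = K_p·G_p(s)/(1 + K_p·G_p(s)) = 36.52/(s + 1.6 + 36.52) = 36.52/(s + 38.12).
The closed-loop pole is at s = −38.12.

s = -38.12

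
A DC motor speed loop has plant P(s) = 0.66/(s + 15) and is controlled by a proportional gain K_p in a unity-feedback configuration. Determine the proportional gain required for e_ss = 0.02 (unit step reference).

K_p = 1110

The loop is type 0, so e_ss(step) = 1/(1 + K_pos) with K_pos = K_p·P(0).
P(0) = 0.044. Require 1/(1 + K_p·0.044) = 0.02, so 1 + 0.044·K_p = 50.
K_p = (50 − 1)/0.044 = 1110.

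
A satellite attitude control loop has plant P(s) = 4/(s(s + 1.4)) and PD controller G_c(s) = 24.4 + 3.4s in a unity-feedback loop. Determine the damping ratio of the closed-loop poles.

ζ = 0.759

Forward path: (24.4 + 3.4s)·4/(s(s+1.4)). The closed-loop characteristic equation is s² + (1.4 + 4·3.4)s + 4·24.4 = 0.
That is s² + 15s + 97.6 = 0, so ω_n = 9.879 rad/s and ζ = 15/(2·9.879) = 0.7592.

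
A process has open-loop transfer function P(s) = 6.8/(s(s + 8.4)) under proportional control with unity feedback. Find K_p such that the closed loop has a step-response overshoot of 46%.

K_p = 45.1

From %OS = 100·exp(−πζ/√(1−ζ²)) = 46%, ζ = −ln(0.46)/√(π²+ln²(0.46)) = 0.24.
Characteristic equation s² + 8.4s + 6.8K_p = 0 gives ζ = 8.4/(2√(6.8K_p)).
Setting ζ = 0.24: √(6.8K_p) = 8.4/(2·0.24) = 17.5, so K_p = 306.4/6.8 = 45.1.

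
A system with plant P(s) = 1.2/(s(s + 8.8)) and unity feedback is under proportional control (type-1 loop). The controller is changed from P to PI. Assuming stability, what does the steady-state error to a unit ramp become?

0

The integrator raises the loop to type 2, so K_v → ∞ and e_ss to a ramp is zero.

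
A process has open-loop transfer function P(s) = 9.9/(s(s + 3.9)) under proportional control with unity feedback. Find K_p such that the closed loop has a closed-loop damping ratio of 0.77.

K_p = 0.648

Closed-loop characteristic equation: s² + 3.9s + K_p·9.9 = 0.
So ω_n = √(9.9K_p) and 2ζω_n = 3.9, giving ζ = 3.9/(2√(9.9K_p)).
Setting ζ = 0.77: √(9.9K_p) = 3.9/(2·0.77) = 2.532, so K_p = 6.413/9.9 = 0.648.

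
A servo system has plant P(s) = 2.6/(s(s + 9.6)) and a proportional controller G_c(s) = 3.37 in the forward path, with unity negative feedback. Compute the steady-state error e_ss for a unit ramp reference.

The loop has one pole at the origin (type 1). Velocity error constant K_v = lim_{s→0} s·G_c(s)P(s) = 3.37·2.6/9.6 = 0.9127.
Steady-state error to a unit ramp: e_ss = 1/K_v = 1.1.

1.1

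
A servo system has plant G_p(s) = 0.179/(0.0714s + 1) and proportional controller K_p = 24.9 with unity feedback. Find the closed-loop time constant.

τ = 0.0131 s

Closed loop: T(s) = K_p·G_p/(1+K_p·G_p) = 4.457/(0.0714s + 1 + 4.457), with pole at s = −(1 + 4.457)/0.0714 = −76.43.
Closed-loop time constant τ = 1/76.43 = 0.0131 s.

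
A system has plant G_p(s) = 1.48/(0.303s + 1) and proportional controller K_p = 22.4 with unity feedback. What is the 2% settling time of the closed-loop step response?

Closed loop: T(s) = K_p·G_p/(1+K_p·G_p) = 33.15/(0.303s + 1 + 33.15), with pole at s = −(1 + 33.15)/0.303 = −112.7.
τ = 1/112.7 = 0.008872 s, so 2% settling time ≈ 4τ = 0.0355 s.

T_s ≈ 0.0355 s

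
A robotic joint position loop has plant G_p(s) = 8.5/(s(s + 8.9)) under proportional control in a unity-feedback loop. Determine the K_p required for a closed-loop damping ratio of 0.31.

Closed-loop characteristic equation: s² + 8.9s + K_p·8.5 = 0.
So ω_n = √(8.5K_p) and 2ζω_n = 8.9, giving ζ = 8.9/(2√(8.5K_p)).
Setting ζ = 0.31: √(8.5K_p) = 8.9/(2·0.31) = 14.35, so K_p = 206.1/8.5 = 24.2.

K_p = 24.2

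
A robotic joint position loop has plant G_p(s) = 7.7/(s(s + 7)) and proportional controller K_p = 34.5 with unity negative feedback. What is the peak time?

T_p = 0.197 s

Closed-loop characteristic equation: s² + 7s + 265.7 = 0, so ω_n = 16.3 rad/s and ζ = 7/(2·16.3) = 0.2147.
Damped frequency ω_d = ω_n√(1−ζ²) = 15.92 rad/s, so peak time T_p = π/ω_d = 0.197 s.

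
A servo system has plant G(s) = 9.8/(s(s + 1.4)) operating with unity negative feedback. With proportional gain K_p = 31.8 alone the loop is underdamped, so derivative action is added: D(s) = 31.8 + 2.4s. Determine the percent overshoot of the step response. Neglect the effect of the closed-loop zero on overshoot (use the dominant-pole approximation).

4.37%

Forward path: (31.8 + 2.4s)·9.8/(s(s+1.4)). The closed-loop characteristic equation is s² + (1.4 + 9.8·2.4)s + 9.8·31.8 = 0.
That is s² + 24.92s + 311.6 = 0, so ω_n = 17.65 rad/s and ζ = 24.92/(2·17.65) = 0.7058.
%OS = 100·exp(−πζ/√(1−ζ²)) = 4.37%.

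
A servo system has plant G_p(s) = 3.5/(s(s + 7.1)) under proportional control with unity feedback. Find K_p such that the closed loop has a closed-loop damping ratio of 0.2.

K_p = 90

Closed-loop characteristic equation: s² + 7.1s + K_p·3.5 = 0.
So ω_n = √(3.5K_p) and 2ζω_n = 7.1, giving ζ = 7.1/(2√(3.5K_p)).
Setting ζ = 0.2: √(3.5K_p) = 7.1/(2·0.2) = 17.75, so K_p = 315.1/3.5 = 90.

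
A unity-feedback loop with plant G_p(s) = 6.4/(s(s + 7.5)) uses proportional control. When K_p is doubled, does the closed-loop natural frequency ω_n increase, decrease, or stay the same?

ω_n = √(6.4·K_p), which grows with K_p.

increase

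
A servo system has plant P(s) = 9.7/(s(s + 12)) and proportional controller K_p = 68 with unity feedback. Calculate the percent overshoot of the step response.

47%

From 1 + K_pP(s) = 0: s² + 12s + 659.6 = 0 ⇒ ω_n = 25.68, ζ = 0.2336.
%OS = 100·exp(−πζ/√(1−ζ²)) = 100·exp(−π·0.2336/√0.9454) = 47%.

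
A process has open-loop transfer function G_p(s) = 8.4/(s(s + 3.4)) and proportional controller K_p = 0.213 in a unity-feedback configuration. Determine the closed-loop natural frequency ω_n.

The closed-loop denominator is s(s+3.4) + 0.213·8.4 = s² + 3.4s + 1.789.
So ω_n² = 1.789 ⇒ ω_n = 1.338 rad/s, and ζ = 3.4/(2ω_n) = 1.27.

ω_n = 1.34 rad/s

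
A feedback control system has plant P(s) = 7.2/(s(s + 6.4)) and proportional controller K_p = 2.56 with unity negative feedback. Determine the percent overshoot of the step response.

From 1 + K_pP(s) = 0: s² + 6.4s + 18.43 = 0 ⇒ ω_n = 4.293, ζ = 0.7454.
%OS = 100·exp(−πζ/√(1−ζ²)) = 100·exp(−π·0.7454/√0.4444) = 2.98%.

2.98%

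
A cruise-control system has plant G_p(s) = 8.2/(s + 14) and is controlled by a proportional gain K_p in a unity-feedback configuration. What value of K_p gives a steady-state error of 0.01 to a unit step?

K_p = 169

Steady-state error for a unit step on this type-0 loop is 1/(1 + K_p·G_p(0)).
G_p(0) = 0.5857. Require 1/(1 + K_p·0.5857) = 0.01, so 1 + 0.5857·K_p = 100.
K_p = (100 − 1)/0.5857 = 169.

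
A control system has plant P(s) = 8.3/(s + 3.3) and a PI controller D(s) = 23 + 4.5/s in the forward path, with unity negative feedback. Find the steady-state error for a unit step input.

0

The open loop D(s)P(s) has a pole at the origin (type 1), so the static position error constant is infinite and e_ss = 1/(1+∞) = 0.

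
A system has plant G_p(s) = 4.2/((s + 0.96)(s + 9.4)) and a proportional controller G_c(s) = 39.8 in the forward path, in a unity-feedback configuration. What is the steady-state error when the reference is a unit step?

0.0512

The loop is type 0. Static position error constant K_pos = G_c(0)·G_p(0) = 39.8·0.4654 = 18.52.
Steady-state error to a unit step: e_ss = 1/(1+K_pos) = 1/19.52 = 0.0512.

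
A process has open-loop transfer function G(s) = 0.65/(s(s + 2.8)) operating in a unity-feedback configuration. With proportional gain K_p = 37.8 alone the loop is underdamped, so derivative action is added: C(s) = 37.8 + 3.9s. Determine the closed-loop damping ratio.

Forward path: (37.8 + 3.9s)·0.65/(s(s+2.8)). The closed-loop characteristic equation is s² + (2.8 + 0.65·3.9)s + 0.65·37.8 = 0.
That is s² + 5.335s + 24.57 = 0, so ω_n = 4.957 rad/s and ζ = 5.335/(2·4.957) = 0.5381.

ζ = 0.538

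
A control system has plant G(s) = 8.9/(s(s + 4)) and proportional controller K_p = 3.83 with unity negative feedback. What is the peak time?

T_p = 0.573 s

From 1 + K_pG(s) = 0: s² + 4s + 34.09 = 0 ⇒ ω_n = 5.838, ζ = 0.3426.
Damped frequency ω_d = ω_n√(1−ζ²) = 5.485 rad/s, so peak time T_p = π/ω_d = 0.573 s.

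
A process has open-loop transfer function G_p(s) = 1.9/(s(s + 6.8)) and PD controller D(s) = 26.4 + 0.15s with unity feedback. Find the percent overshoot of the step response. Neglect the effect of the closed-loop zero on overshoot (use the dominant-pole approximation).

Forward path: (26.4 + 0.15s)·1.9/(s(s+6.8)). The closed-loop characteristic equation is s² + (6.8 + 1.9·0.15)s + 1.9·26.4 = 0.
That is s² + 7.085s + 50.16 = 0, so ω_n = 7.082 rad/s and ζ = 7.085/(2·7.082) = 0.5002.
%OS = 100·exp(−πζ/√(1−ζ²)) = 16.3%.

16.3%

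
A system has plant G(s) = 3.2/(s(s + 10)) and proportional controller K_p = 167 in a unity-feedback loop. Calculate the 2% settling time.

T_s ≈ 0.8 s

The closed-loop denominator s² + 10s + 534.4 gives ω_n = √534.4 = 23.12 and ζ = 10/(2ω_n) = 0.2163.
2% settling time T_s ≈ 4/(ζω_n) = 4/5 = 0.8 s.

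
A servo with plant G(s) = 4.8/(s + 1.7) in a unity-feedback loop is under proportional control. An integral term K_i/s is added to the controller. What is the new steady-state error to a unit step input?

Adding integral action puts a pole at s = 0 in the forward path, raising the system type to 1; a type-1 loop has zero steady-state error to a step.

0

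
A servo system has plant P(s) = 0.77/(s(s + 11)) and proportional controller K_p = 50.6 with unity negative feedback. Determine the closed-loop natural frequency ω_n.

1 + K_p·P(s) = 0 gives s² + 11s + 38.96 = 0.
So ω_n² = 38.96 ⇒ ω_n = 6.242 rad/s, and ζ = 11/(2ω_n) = 0.881.

ω_n = 6.24 rad/s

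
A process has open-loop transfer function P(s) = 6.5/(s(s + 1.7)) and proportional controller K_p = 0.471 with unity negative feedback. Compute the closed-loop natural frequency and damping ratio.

ω_n = 1.75 rad/s, ζ = 0.486

1 + K_p·P(s) = 0 gives s² + 1.7s + 3.061 = 0.
Matching s² + 2ζω_n s + ω_n²: ω_n = √3.061 = 1.75 rad/s and 2ζω_n = 1.7, so ζ = 1.7/(2·1.75) = 0.486.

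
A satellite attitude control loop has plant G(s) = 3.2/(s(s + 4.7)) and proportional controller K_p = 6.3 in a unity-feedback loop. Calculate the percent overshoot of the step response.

Closed-loop characteristic equation: s² + 4.7s + 20.16 = 0, so ω_n = 4.49 rad/s and ζ = 4.7/(2·4.49) = 0.5234.
%OS = 100·exp(−πζ/√(1−ζ²)) = 100·exp(−π·0.5234/√0.7261) = 14.5%.

14.5%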